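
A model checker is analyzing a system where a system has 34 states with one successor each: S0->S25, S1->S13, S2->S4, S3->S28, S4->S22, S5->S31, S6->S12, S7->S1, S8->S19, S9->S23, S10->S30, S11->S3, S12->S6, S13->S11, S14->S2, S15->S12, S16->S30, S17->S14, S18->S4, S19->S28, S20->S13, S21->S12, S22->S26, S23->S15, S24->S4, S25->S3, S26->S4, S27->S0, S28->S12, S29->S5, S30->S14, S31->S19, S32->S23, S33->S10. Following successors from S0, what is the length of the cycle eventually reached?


Trace from S0 until a state repeats:
  S0 -> S25 -> S3 -> S28 -> S12 -> S6 -> S12
S12 first seen at step 4, revisited at step 6.
Cycle length = 6 - 4 = 2

2


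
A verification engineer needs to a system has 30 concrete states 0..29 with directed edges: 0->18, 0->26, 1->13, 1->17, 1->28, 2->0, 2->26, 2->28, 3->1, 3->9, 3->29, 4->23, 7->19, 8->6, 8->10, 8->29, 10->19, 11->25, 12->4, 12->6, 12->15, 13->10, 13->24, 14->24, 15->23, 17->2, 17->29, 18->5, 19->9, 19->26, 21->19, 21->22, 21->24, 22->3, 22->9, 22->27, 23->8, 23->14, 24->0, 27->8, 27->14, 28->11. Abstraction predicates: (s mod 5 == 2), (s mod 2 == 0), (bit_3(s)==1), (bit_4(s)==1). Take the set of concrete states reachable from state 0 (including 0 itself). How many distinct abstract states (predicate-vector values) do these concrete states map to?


BFS from 0:
Concrete reachable: {0, 5, 18, 26}
Abstract via predicates (s mod 5 == 2), (s mod 2 == 0), (bit_3(s)==1), (bit_4(s)==1):
  (0,0,0,0) <- {5}
  (0,1,0,0) <- {0}
  (0,1,0,1) <- {18}
  (0,1,1,1) <- {26}
Distinct abstract states = 4

4


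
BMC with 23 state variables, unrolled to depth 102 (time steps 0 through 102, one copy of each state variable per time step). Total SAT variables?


BMC unrolls to depth k, creating one copy of each state var for steps 0..k.
Step count = 102 + 1 = 103 (steps 0 through 102)
Vars per step = 23
Total = 23 * 103 = 2369

2369


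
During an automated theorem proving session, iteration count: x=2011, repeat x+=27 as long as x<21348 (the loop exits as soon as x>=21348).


Step 1: x goes from 2011 toward 21348 by 27; the body runs while x<21348, so iterations = ceil((bound-start)/step)
Step 2: Distance=19337
Step 3: ceil(19337/27)=717

717


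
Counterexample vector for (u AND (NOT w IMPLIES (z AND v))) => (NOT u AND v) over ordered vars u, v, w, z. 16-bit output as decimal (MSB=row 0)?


F1 = (u AND (NOT w IMPLIES (z AND v)))
F2 = (NOT u AND v)
Counterexample to F1=>F2 is where F1=1 and F2=0.
Evaluate each row (bits = u,v,w,z, MSB first):
  row 0 [0000]: F1=0 F2=0 -> F1&~F2 -> 0
  row 1 [0001]: F1=0 F2=0 -> F1&~F2 -> 0
  row 2 [0010]: F1=0 F2=0 -> F1&~F2 -> 0
  row 3 [0011]: F1=0 F2=0 -> F1&~F2 -> 0
  row 4 [0100]: F1=0 F2=1 -> F1&~F2 -> 0
  row 5 [0101]: F1=0 F2=1 -> F1&~F2 -> 0
  row 6 [0110]: F1=0 F2=1 -> F1&~F2 -> 0
  row 7 [0111]: F1=0 F2=1 -> F1&~F2 -> 0
  row 8 [1000]: F1=0 F2=0 -> F1&~F2 -> 0
  row 9 [1001]: F1=0 F2=0 -> F1&~F2 -> 0
  row 10 [1010]: F1=1 F2=0 -> F1&~F2 -> 1
  row 11 [1011]: F1=1 F2=0 -> F1&~F2 -> 1
  row 12 [1100]: F1=0 F2=0 -> F1&~F2 -> 0
  row 13 [1101]: F1=1 F2=0 -> F1&~F2 -> 1
  row 14 [1110]: F1=1 F2=0 -> F1&~F2 -> 1
  row 15 [1111]: F1=1 F2=0 -> F1&~F2 -> 1
Full result column, 4 rows per line (u,v fixed per line; w,z runs 00..11 left to right):
  rows 0-3 [u,v=00]: 0000  = hex 0
  rows 4-7 [u,v=01]: 0000  = hex 0
  rows 8-11 [u,v=10]: 0011  = hex 3
  rows 12-15 [u,v=11]: 0111  = hex 7
Counterexample vector (row 0 .. row 15) = 0000000000110111
Output column grouped in 4s = 0000 0000 0011 0111 = 0x0037
Convert to decimal digit by digit (value = value*16 + digit):
  0 -> 0
  0*16 + 0 = 0
  0*16 + 3 = 3
  3*16 + 7 = 55
Decimal = 55

55


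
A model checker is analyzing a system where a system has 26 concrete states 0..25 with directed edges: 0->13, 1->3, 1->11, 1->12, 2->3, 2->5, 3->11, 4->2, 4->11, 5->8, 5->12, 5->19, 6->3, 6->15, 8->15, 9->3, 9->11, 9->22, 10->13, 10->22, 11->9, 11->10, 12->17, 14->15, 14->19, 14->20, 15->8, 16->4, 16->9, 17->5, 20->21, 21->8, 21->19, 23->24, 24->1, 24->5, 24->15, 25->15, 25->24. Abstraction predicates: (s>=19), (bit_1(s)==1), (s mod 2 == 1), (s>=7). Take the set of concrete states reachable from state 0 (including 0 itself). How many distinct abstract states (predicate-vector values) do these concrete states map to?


BFS from 0:
Concrete reachable: {0, 13}
Abstract via predicates (s>=19), (bit_1(s)==1), (s mod 2 == 1), (s>=7):
  (0,0,0,0) <- {0}
  (0,0,1,1) <- {13}
Distinct abstract states = 2

2


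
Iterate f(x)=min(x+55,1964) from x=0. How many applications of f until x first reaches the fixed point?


Step 1: x=0, cap=1964, increment=55
Step 2: x grows by 55 each step until capped at 1964; fixed point is x=1964
Step 3: iterations = ceil(1964/55) = 36

36


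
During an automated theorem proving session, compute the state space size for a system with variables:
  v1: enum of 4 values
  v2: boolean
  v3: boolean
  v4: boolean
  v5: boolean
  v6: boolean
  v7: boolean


State space = product of domain sizes of all variables.
Domain sizes:
  v1 (enum of 4 values): 4
  v2 (boolean): 2
  v3 (boolean): 2
  v4 (boolean): 2
  v5 (boolean): 2
  v6 (boolean): 2
  v7 (boolean): 2
Product = 4 * 2 * 2 * 2 * 2 * 2 * 2 = 256

256


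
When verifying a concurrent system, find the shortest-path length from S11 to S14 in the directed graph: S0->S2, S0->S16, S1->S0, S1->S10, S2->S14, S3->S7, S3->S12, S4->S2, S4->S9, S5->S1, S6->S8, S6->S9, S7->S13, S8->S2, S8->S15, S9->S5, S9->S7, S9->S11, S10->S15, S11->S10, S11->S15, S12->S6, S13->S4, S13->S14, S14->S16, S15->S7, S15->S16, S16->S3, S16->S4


BFS layer-by-layer from S11:
  dist 0: {S11}
  dist 1: {S10, S15}
  dist 2: {S7, S16}
  dist 3: {S3, S4, S13}
  dist 4: {S2, S9, S12, S14}
  -> S14 reached at distance 4
Shortest path length = 4

4


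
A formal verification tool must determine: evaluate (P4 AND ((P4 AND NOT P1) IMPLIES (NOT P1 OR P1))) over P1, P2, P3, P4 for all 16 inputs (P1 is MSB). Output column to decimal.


Formula: (P4 AND ((P4 AND NOT P1) IMPLIES (NOT P1 OR P1))) over P1, P2, P3, P4 (16 rows)
Evaluate each row (bits = P1,P2,P3,P4, MSB first):
  row 0 [0000]: (0 AND ((0 AND NOT 0) IMPLIES (NOT 0 OR 0))) -> 0
  row 1 [0001]: (1 AND ((1 AND NOT 0) IMPLIES (NOT 0 OR 0))) -> 1
  row 2 [0010]: (0 AND ((0 AND NOT 0) IMPLIES (NOT 0 OR 0))) -> 0
  row 3 [0011]: (1 AND ((1 AND NOT 0) IMPLIES (NOT 0 OR 0))) -> 1
  row 4 [0100]: (0 AND ((0 AND NOT 0) IMPLIES (NOT 0 OR 0))) -> 0
  row 5 [0101]: (1 AND ((1 AND NOT 0) IMPLIES (NOT 0 OR 0))) -> 1
  row 6 [0110]: (0 AND ((0 AND NOT 0) IMPLIES (NOT 0 OR 0))) -> 0
  row 7 [0111]: (1 AND ((1 AND NOT 0) IMPLIES (NOT 0 OR 0))) -> 1
  row 8 [1000]: (0 AND ((0 AND NOT 1) IMPLIES (NOT 1 OR 1))) -> 0
  row 9 [1001]: (1 AND ((1 AND NOT 1) IMPLIES (NOT 1 OR 1))) -> 1
  row 10 [1010]: (0 AND ((0 AND NOT 1) IMPLIES (NOT 1 OR 1))) -> 0
  row 11 [1011]: (1 AND ((1 AND NOT 1) IMPLIES (NOT 1 OR 1))) -> 1
  row 12 [1100]: (0 AND ((0 AND NOT 1) IMPLIES (NOT 1 OR 1))) -> 0
  row 13 [1101]: (1 AND ((1 AND NOT 1) IMPLIES (NOT 1 OR 1))) -> 1
  row 14 [1110]: (0 AND ((0 AND NOT 1) IMPLIES (NOT 1 OR 1))) -> 0
  row 15 [1111]: (1 AND ((1 AND NOT 1) IMPLIES (NOT 1 OR 1))) -> 1
Full result column, 4 rows per line (P1,P2 fixed per line; P3,P4 runs 00..11 left to right):
  rows 0-3 [P1,P2=00]: 0101  = hex 5
  rows 4-7 [P1,P2=01]: 0101  = hex 5
  rows 8-11 [P1,P2=10]: 0101  = hex 5
  rows 12-15 [P1,P2=11]: 0101  = hex 5
Output column (row 0 .. row 15) = 0101010101010101
Output column grouped in 4s = 0101 0101 0101 0101 = 0x5555
Convert to decimal digit by digit (value = value*16 + digit):
  5 -> 5
  5*16 + 5 = 85
  85*16 + 5 = 1365
  1365*16 + 5 = 21845
Decimal = 21845

21845


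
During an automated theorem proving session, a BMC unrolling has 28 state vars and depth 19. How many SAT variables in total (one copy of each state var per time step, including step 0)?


BMC unrolls to depth k, creating one copy of each state var for steps 0..k.
Step count = 19 + 1 = 20 (steps 0 through 19)
Vars per step = 28
Total = 28 * 20 = 560

560


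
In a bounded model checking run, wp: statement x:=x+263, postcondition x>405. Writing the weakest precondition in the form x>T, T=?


Formula: wp(x:=E, P) = P[E/x] (substitute E for x in postcondition)
Step 1: Postcondition: x>405
Step 2: Substitute x+263 for x: x+263>405
Step 3: Solve for x: x > 405-263 = 142

142


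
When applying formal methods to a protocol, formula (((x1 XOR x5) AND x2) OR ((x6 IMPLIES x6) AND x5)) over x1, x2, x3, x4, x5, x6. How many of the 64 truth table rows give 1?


Formula: (((x1 XOR x5) AND x2) OR ((x6 IMPLIES x6) AND x5)) over 6 vars (64 rows)
Evaluate each row (x1, x2, x3, x4, x5, x6 as bits, MSB first):
  row 0 [000000]: (((0 XOR 0) AND 0) OR ((0 IMPLIES 0) AND 0)) -> 0
  row 1 [000001]: (((0 XOR 0) AND 0) OR ((1 IMPLIES 1) AND 0)) -> 0
  row 2 [000010]: (((0 XOR 1) AND 0) OR ((0 IMPLIES 0) AND 1)) -> 1
  row 3 [000011]: (((0 XOR 1) AND 0) OR ((1 IMPLIES 1) AND 1)) -> 1
  row 4 [000100]: (((0 XOR 0) AND 0) OR ((0 IMPLIES 0) AND 0)) -> 0
  (every remaining row is evaluated the same way; all 64 results are listed next)
Full result column, 8 rows per line (x1,x2,x3 fixed per line; x4,x5,x6 runs 000..111 left to right):
  rows 0-7 [x1,x2,x3=000]: 00110011  (ones: 4)
  rows 8-15 [x1,x2,x3=001]: 00110011  (ones: 4)
  rows 16-23 [x1,x2,x3=010]: 00110011  (ones: 4)
  rows 24-31 [x1,x2,x3=011]: 00110011  (ones: 4)
  rows 32-39 [x1,x2,x3=100]: 00110011  (ones: 4)
  rows 40-47 [x1,x2,x3=101]: 00110011  (ones: 4)
  rows 48-55 [x1,x2,x3=110]: 11111111  (ones: 8)
  rows 56-63 [x1,x2,x3=111]: 11111111  (ones: 8)
Count of 1-rows = 4+4+4+4+4+4+8+8 = 40

40


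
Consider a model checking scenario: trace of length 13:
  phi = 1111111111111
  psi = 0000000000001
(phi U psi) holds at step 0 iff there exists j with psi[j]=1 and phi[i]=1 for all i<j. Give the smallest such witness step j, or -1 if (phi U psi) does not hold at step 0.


(phi U psi) at 0: need smallest j with psi[j]=1 and phi[i]=1 for all i in [0,j).
Scan from step 0:
  step 0: phi=1, psi=0 -> continue
  step 1: phi=1, psi=0 -> continue
  step 2: phi=1, psi=0 -> continue
  step 3: phi=1, psi=0 -> continue
  step 12: psi=1 and phi held for [0,12) -> witness found
Witness step = 12

12


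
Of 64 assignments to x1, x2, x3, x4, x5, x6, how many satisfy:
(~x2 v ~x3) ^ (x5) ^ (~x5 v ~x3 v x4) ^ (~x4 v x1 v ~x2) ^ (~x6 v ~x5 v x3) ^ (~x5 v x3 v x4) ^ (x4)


CNF with 7 clauses over 6 vars (64 assignments).
An assignment satisfies CNF iff every clause has >=1 true literal.
Check each row (bits = x1,x2,x3,x4,x5,x6; clause T/F shown):
  row 0 [000000]: clauses=TFTTTTF -> 0
  row 1 [000001]: clauses=TFTTTTF -> 0
  row 2 [000010]: clauses=TTTTTFF -> 0
  row 3 [000011]: clauses=TTTTFFF -> 0
  row 4 [000100]: clauses=TFTTTTT -> 0
  (every remaining row is evaluated the same way; all 64 results are listed next)
Full result column, 8 rows per line (x1,x2,x3 fixed per line; x4,x5,x6 runs 000..111 left to right):
  rows 0-7 [x1,x2,x3=000]: 00000010  (ones: 1)
  rows 8-15 [x1,x2,x3=001]: 00000011  (ones: 2)
  rows 16-23 [x1,x2,x3=010]: 00000000  (ones: 0)
  rows 24-31 [x1,x2,x3=011]: 00000000  (ones: 0)
  rows 32-39 [x1,x2,x3=100]: 00000010  (ones: 1)
  rows 40-47 [x1,x2,x3=101]: 00000011  (ones: 2)
  rows 48-55 [x1,x2,x3=110]: 00000010  (ones: 1)
  rows 56-63 [x1,x2,x3=111]: 00000000  (ones: 0)
Satisfying assignments = 1+2+0+0+1+2+1+0 = 7

7


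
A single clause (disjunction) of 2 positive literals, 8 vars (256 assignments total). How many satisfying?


Step 1: Total=2^8=256
Step 2: Unsat when all 2 false: 2^6=64
Step 3: Sat=256-64=192

192


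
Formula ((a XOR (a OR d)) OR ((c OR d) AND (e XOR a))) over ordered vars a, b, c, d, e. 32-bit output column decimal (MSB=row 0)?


Formula: ((a XOR (a OR d)) OR ((c OR d) AND (e XOR a))) over a, b, c, d, e (32 rows)
Evaluate each row (bits = a,b,c,d,e, MSB first):
  row 0 [00000]: ((0 XOR (0 OR 0)) OR ((0 OR 0) AND (0 XOR 0))) -> 0
  row 1 [00001]: ((0 XOR (0 OR 0)) OR ((0 OR 0) AND (1 XOR 0))) -> 0
  row 2 [00010]: ((0 XOR (0 OR 1)) OR ((0 OR 1) AND (0 XOR 0))) -> 1
  row 3 [00011]: ((0 XOR (0 OR 1)) OR ((0 OR 1) AND (1 XOR 0))) -> 1
  row 4 [00100]: ((0 XOR (0 OR 0)) OR ((1 OR 0) AND (0 XOR 0))) -> 0
  row 5 [00101]: ((0 XOR (0 OR 0)) OR ((1 OR 0) AND (1 XOR 0))) -> 1
  row 6 [00110]: ((0 XOR (0 OR 1)) OR ((1 OR 1) AND (0 XOR 0))) -> 1
  row 7 [00111]: ((0 XOR (0 OR 1)) OR ((1 OR 1) AND (1 XOR 0))) -> 1
  row 8 [01000]: ((0 XOR (0 OR 0)) OR ((0 OR 0) AND (0 XOR 0))) -> 0
  row 9 [01001]: ((0 XOR (0 OR 0)) OR ((0 OR 0) AND (1 XOR 0))) -> 0
  row 10 [01010]: ((0 XOR (0 OR 1)) OR ((0 OR 1) AND (0 XOR 0))) -> 1
  row 11 [01011]: ((0 XOR (0 OR 1)) OR ((0 OR 1) AND (1 XOR 0))) -> 1
  row 12 [01100]: ((0 XOR (0 OR 0)) OR ((1 OR 0) AND (0 XOR 0))) -> 0
  row 13 [01101]: ((0 XOR (0 OR 0)) OR ((1 OR 0) AND (1 XOR 0))) -> 1
  row 14 [01110]: ((0 XOR (0 OR 1)) OR ((1 OR 1) AND (0 XOR 0))) -> 1
  row 15 [01111]: ((0 XOR (0 OR 1)) OR ((1 OR 1) AND (1 XOR 0))) -> 1
  row 16 [10000]: ((1 XOR (1 OR 0)) OR ((0 OR 0) AND (0 XOR 1))) -> 0
  row 17 [10001]: ((1 XOR (1 OR 0)) OR ((0 OR 0) AND (1 XOR 1))) -> 0
  row 18 [10010]: ((1 XOR (1 OR 1)) OR ((0 OR 1) AND (0 XOR 1))) -> 1
  row 19 [10011]: ((1 XOR (1 OR 1)) OR ((0 OR 1) AND (1 XOR 1))) -> 0
  row 20 [10100]: ((1 XOR (1 OR 0)) OR ((1 OR 0) AND (0 XOR 1))) -> 1
  row 21 [10101]: ((1 XOR (1 OR 0)) OR ((1 OR 0) AND (1 XOR 1))) -> 0
  row 22 [10110]: ((1 XOR (1 OR 1)) OR ((1 OR 1) AND (0 XOR 1))) -> 1
  row 23 [10111]: ((1 XOR (1 OR 1)) OR ((1 OR 1) AND (1 XOR 1))) -> 0
  row 24 [11000]: ((1 XOR (1 OR 0)) OR ((0 OR 0) AND (0 XOR 1))) -> 0
  row 25 [11001]: ((1 XOR (1 OR 0)) OR ((0 OR 0) AND (1 XOR 1))) -> 0
  row 26 [11010]: ((1 XOR (1 OR 1)) OR ((0 OR 1) AND (0 XOR 1))) -> 1
  row 27 [11011]: ((1 XOR (1 OR 1)) OR ((0 OR 1) AND (1 XOR 1))) -> 0
  row 28 [11100]: ((1 XOR (1 OR 0)) OR ((1 OR 0) AND (0 XOR 1))) -> 1
  row 29 [11101]: ((1 XOR (1 OR 0)) OR ((1 OR 0) AND (1 XOR 1))) -> 0
  row 30 [11110]: ((1 XOR (1 OR 1)) OR ((1 OR 1) AND (0 XOR 1))) -> 1
  row 31 [11111]: ((1 XOR (1 OR 1)) OR ((1 OR 1) AND (1 XOR 1))) -> 0
Full result column, 4 rows per line (a,b,c fixed per line; d,e runs 00..11 left to right):
  rows 0-3 [a,b,c=000]: 0011  = hex 3
  rows 4-7 [a,b,c=001]: 0111  = hex 7
  rows 8-11 [a,b,c=010]: 0011  = hex 3
  rows 12-15 [a,b,c=011]: 0111  = hex 7
  rows 16-19 [a,b,c=100]: 0010  = hex 2
  rows 20-23 [a,b,c=101]: 1010  = hex A
  rows 24-27 [a,b,c=110]: 0010  = hex 2
  rows 28-31 [a,b,c=111]: 1010  = hex A
Output column (row 0 .. row 31) = 00110111001101110010101000101010
Output column grouped in 4s = 0011 0111 0011 0111 0010 1010 0010 1010 = 0x37372A2A
Convert to decimal digit by digit (value = value*16 + digit):
  3 -> 3
  3*16 + 7 = 55
  55*16 + 3 = 883
  883*16 + 7 = 14135
  14135*16 + 2 = 226162
  226162*16 + 10 (A) = 3618602
  3618602*16 + 2 = 57897634
  57897634*16 + 10 (A) = 926362154
Decimal = 926362154

926362154


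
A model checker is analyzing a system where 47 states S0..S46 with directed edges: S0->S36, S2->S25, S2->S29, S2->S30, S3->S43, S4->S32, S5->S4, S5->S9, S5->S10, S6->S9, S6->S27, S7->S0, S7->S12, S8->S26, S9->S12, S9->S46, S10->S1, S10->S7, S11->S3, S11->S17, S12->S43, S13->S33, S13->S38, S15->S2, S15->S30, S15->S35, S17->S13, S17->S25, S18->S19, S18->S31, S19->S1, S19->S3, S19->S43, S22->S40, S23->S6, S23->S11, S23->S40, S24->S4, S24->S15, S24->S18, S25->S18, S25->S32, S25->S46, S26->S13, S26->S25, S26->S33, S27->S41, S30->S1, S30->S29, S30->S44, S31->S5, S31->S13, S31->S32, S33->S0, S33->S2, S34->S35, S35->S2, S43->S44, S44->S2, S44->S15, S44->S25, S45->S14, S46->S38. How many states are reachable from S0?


BFS from S0:
  layer 0: {S0}
  layer 1: {S36}
Reachable set: {S0, S36}
Count = 2

2


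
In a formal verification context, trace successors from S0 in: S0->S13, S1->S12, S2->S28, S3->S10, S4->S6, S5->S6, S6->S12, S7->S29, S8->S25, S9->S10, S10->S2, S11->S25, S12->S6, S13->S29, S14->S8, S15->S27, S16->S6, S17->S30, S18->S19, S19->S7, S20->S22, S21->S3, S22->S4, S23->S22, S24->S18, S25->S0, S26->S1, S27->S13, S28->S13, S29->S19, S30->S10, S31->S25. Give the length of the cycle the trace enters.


Trace from S0 until a state repeats:
  S0 -> S13 -> S29 -> S19 -> S7 -> S29
S29 first seen at step 2, revisited at step 5.
Cycle length = 5 - 2 = 3

3


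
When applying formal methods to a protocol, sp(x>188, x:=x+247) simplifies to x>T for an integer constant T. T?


Formula: sp(P, x:=E) = exists old_x. (x = E[old_x/x]) AND P[old_x/x] (old_x is the value of x before the assignment; eliminate old_x by solving x = E[old_x/x] for old_x)
Step 1: Precondition P: x>188, i.e. old_x > 188
Step 2: Assignment gives x = old_x + 247, so old_x = x - 247
Step 3: Substitute into P: x - 247 > 188
Step 4: Simplify: x > 188+247 = 435

435


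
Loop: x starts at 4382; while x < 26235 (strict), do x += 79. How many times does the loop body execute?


Step 1: x goes from 4382 toward 26235 by 79; the body runs while x<26235, so iterations = ceil((bound-start)/step)
Step 2: Distance=21853
Step 3: ceil(21853/79)=277

277


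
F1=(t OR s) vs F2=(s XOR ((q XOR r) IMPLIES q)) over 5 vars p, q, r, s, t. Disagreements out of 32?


F1 = (t OR s)
F2 = (s XOR ((q XOR r) IMPLIES q))
Evaluate both on each of 32 rows (bits = p,q,r,s,t):
  row 0 [00000]: F1=0 F2=1 (differ) -> 1
  row 1 [00001]: F1=1 F2=1 -> 0
  row 2 [00010]: F1=1 F2=0 (differ) -> 1
  row 3 [00011]: F1=1 F2=0 (differ) -> 1
  row 4 [00100]: F1=0 F2=0 -> 0
  row 5 [00101]: F1=1 F2=0 (differ) -> 1
  row 6 [00110]: F1=1 F2=1 -> 0
  row 7 [00111]: F1=1 F2=1 -> 0
  row 8 [01000]: F1=0 F2=1 (differ) -> 1
  row 9 [01001]: F1=1 F2=1 -> 0
  row 10 [01010]: F1=1 F2=0 (differ) -> 1
  row 11 [01011]: F1=1 F2=0 (differ) -> 1
  row 12 [01100]: F1=0 F2=1 (differ) -> 1
  row 13 [01101]: F1=1 F2=1 -> 0
  row 14 [01110]: F1=1 F2=0 (differ) -> 1
  row 15 [01111]: F1=1 F2=0 (differ) -> 1
  row 16 [10000]: F1=0 F2=1 (differ) -> 1
  row 17 [10001]: F1=1 F2=1 -> 0
  row 18 [10010]: F1=1 F2=0 (differ) -> 1
  row 19 [10011]: F1=1 F2=0 (differ) -> 1
  row 20 [10100]: F1=0 F2=0 -> 0
  row 21 [10101]: F1=1 F2=0 (differ) -> 1
  row 22 [10110]: F1=1 F2=1 -> 0
  row 23 [10111]: F1=1 F2=1 -> 0
  row 24 [11000]: F1=0 F2=1 (differ) -> 1
  row 25 [11001]: F1=1 F2=1 -> 0
  row 26 [11010]: F1=1 F2=0 (differ) -> 1
  row 27 [11011]: F1=1 F2=0 (differ) -> 1
  row 28 [11100]: F1=0 F2=1 (differ) -> 1
  row 29 [11101]: F1=1 F2=1 -> 0
  row 30 [11110]: F1=1 F2=0 (differ) -> 1
  row 31 [11111]: F1=1 F2=0 (differ) -> 1
Full result column, 8 rows per line (p,q fixed per line; r,s,t runs 000..111 left to right):
  rows 0-7 [p,q=00]: 10110100  (ones: 4)
  rows 8-15 [p,q=01]: 10111011  (ones: 6)
  rows 16-23 [p,q=10]: 10110100  (ones: 4)
  rows 24-31 [p,q=11]: 10111011  (ones: 6)
Disagreements = 4+6+4+6 = 20

20


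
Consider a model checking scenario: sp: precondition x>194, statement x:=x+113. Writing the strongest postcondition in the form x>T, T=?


Formula: sp(P, x:=E) = exists old_x. (x = E[old_x/x]) AND P[old_x/x] (old_x is the value of x before the assignment; eliminate old_x by solving x = E[old_x/x] for old_x)
Step 1: Precondition P: x>194, i.e. old_x > 194
Step 2: Assignment gives x = old_x + 113, so old_x = x - 113
Step 3: Substitute into P: x - 113 > 194
Step 4: Simplify: x > 194+113 = 307

307


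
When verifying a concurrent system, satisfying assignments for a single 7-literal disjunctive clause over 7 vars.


Step 1: Total=2^7=128
Step 2: Unsat when all 7 false: 2^0=1
Step 3: Sat=128-1=127

127


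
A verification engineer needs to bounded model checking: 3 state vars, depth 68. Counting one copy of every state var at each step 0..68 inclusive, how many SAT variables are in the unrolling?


BMC unrolls to depth k, creating one copy of each state var for steps 0..k.
Step count = 68 + 1 = 69 (steps 0 through 68)
Vars per step = 3
Total = 3 * 69 = 207

207


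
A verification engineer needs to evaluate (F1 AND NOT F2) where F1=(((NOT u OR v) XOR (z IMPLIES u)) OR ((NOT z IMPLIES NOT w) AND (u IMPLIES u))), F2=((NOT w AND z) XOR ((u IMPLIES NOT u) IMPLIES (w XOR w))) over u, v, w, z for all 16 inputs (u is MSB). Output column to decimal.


F1 = (((NOT u OR v) XOR (z IMPLIES u)) OR ((NOT z IMPLIES NOT w) AND (u IMPLIES u)))
F2 = ((NOT w AND z) XOR ((u IMPLIES NOT u) IMPLIES (w XOR w)))
Counterexample to F1=>F2 is where F1=1 and F2=0.
Evaluate each row (bits = u,v,w,z, MSB first):
  row 0 [0000]: F1=1 F2=0 -> F1&~F2 -> 1
  row 1 [0001]: F1=1 F2=1 -> F1&~F2 -> 0
  row 2 [0010]: F1=0 F2=0 -> F1&~F2 -> 0
  row 3 [0011]: F1=1 F2=0 -> F1&~F2 -> 1
  row 4 [0100]: F1=1 F2=0 -> F1&~F2 -> 1
  row 5 [0101]: F1=1 F2=1 -> F1&~F2 -> 0
  row 6 [0110]: F1=0 F2=0 -> F1&~F2 -> 0
  row 7 [0111]: F1=1 F2=0 -> F1&~F2 -> 1
  row 8 [1000]: F1=1 F2=1 -> F1&~F2 -> 0
  row 9 [1001]: F1=1 F2=0 -> F1&~F2 -> 1
  row 10 [1010]: F1=1 F2=1 -> F1&~F2 -> 0
  row 11 [1011]: F1=1 F2=1 -> F1&~F2 -> 0
  row 12 [1100]: F1=1 F2=1 -> F1&~F2 -> 0
  row 13 [1101]: F1=1 F2=0 -> F1&~F2 -> 1
  row 14 [1110]: F1=0 F2=1 -> F1&~F2 -> 0
  row 15 [1111]: F1=1 F2=1 -> F1&~F2 -> 0
Full result column, 4 rows per line (u,v fixed per line; w,z runs 00..11 left to right):
  rows 0-3 [u,v=00]: 1001  = hex 9
  rows 4-7 [u,v=01]: 1001  = hex 9
  rows 8-11 [u,v=10]: 0100  = hex 4
  rows 12-15 [u,v=11]: 0100  = hex 4
Counterexample vector (row 0 .. row 15) = 1001100101000100
Output column grouped in 4s = 1001 1001 0100 0100 = 0x9944
Convert to decimal digit by digit (value = value*16 + digit):
  9 -> 9
  9*16 + 9 = 153
  153*16 + 4 = 2452
  2452*16 + 4 = 39236
Decimal = 39236

39236


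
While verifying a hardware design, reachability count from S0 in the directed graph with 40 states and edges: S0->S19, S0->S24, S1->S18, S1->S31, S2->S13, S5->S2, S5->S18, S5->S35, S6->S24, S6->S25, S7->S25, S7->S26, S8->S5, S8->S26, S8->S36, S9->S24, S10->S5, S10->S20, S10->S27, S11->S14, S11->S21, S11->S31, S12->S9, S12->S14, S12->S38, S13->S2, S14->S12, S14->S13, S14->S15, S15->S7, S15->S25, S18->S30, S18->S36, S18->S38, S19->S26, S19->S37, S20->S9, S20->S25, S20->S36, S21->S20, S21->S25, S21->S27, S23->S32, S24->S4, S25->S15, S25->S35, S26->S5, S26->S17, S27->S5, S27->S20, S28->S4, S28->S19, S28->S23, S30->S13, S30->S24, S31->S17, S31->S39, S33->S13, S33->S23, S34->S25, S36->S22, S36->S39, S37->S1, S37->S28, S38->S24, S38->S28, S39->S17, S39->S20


BFS from S0:
  layer 0: {S0}
  layer 1: {S19, S24}
  layer 2: {S4, S26, S37}
  layer 3: {S1, S5, S17, S28}
  layer 4: {S2, S18, S23, S31, S35}
  layer 5: {S13, S30, S32, S36, S38, S39}
  layer 6: {S20, S22}
  layer 7: {S9, S25}
  layer 8: {S15}
  layer 9: {S7}
Reachable set: {S0, S1, S2, S4, S5, S7, S9, S13, S15, S17, S18, S19, S20, S22, S23, S24, S25, S26, S28, S30, S31, S32, S35, S36, S37, S38, S39}
Count = 27

27


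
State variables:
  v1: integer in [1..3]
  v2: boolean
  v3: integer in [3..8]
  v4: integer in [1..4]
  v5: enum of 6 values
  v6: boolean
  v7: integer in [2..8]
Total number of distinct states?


State space = product of domain sizes of all variables.
Domain sizes:
  v1 (integer in [1..3]): 3
  v2 (boolean): 2
  v3 (integer in [3..8]): 6
  v4 (integer in [1..4]): 4
  v5 (enum of 6 values): 6
  v6 (boolean): 2
  v7 (integer in [2..8]): 7
Product = 3 * 2 * 6 * 4 * 6 * 2 * 7 = 12096

12096


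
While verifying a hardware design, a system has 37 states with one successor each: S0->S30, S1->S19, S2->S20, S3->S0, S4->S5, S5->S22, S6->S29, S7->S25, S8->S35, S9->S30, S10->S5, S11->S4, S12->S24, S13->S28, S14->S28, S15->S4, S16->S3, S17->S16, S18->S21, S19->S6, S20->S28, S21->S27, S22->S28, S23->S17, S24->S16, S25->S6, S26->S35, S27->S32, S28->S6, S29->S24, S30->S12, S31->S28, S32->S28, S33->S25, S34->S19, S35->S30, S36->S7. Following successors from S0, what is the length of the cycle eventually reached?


Trace from S0 until a state repeats:
  S0 -> S30 -> S12 -> S24 -> S16 -> S3 -> S0
S0 first seen at step 0, revisited at step 6.
Cycle length = 6 - 0 = 6

6


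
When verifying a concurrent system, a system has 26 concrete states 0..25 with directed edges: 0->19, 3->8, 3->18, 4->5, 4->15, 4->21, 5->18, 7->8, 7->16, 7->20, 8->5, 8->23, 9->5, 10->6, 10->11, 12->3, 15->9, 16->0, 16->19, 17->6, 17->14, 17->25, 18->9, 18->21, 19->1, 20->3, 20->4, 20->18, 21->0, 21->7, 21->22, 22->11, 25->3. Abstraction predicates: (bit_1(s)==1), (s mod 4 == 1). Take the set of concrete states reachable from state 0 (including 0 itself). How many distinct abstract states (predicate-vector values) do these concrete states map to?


BFS from 0:
Concrete reachable: {0, 1, 19}
Abstract via predicates (bit_1(s)==1), (s mod 4 == 1):
  (0,0) <- {0}
  (0,1) <- {1}
  (1,0) <- {19}
Distinct abstract states = 3

3


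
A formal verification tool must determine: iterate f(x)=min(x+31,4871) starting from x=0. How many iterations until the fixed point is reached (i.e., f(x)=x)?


Step 1: x=0, cap=4871, increment=31
Step 2: x grows by 31 each step until capped at 4871; fixed point is x=4871
Step 3: iterations = ceil(4871/31) = 158

158


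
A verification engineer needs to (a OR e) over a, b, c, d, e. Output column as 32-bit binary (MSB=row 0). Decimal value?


Formula: (a OR e) over a, b, c, d, e (32 rows)
Evaluate each row (bits = a,b,c,d,e, MSB first):
  row 0 [00000]: (0 OR 0) -> 0
  row 1 [00001]: (0 OR 1) -> 1
  row 2 [00010]: (0 OR 0) -> 0
  row 3 [00011]: (0 OR 1) -> 1
  row 4 [00100]: (0 OR 0) -> 0
  row 5 [00101]: (0 OR 1) -> 1
  row 6 [00110]: (0 OR 0) -> 0
  row 7 [00111]: (0 OR 1) -> 1
  row 8 [01000]: (0 OR 0) -> 0
  row 9 [01001]: (0 OR 1) -> 1
  row 10 [01010]: (0 OR 0) -> 0
  row 11 [01011]: (0 OR 1) -> 1
  row 12 [01100]: (0 OR 0) -> 0
  row 13 [01101]: (0 OR 1) -> 1
  row 14 [01110]: (0 OR 0) -> 0
  row 15 [01111]: (0 OR 1) -> 1
  row 16 [10000]: (1 OR 0) -> 1
  row 17 [10001]: (1 OR 1) -> 1
  row 18 [10010]: (1 OR 0) -> 1
  row 19 [10011]: (1 OR 1) -> 1
  row 20 [10100]: (1 OR 0) -> 1
  row 21 [10101]: (1 OR 1) -> 1
  row 22 [10110]: (1 OR 0) -> 1
  row 23 [10111]: (1 OR 1) -> 1
  row 24 [11000]: (1 OR 0) -> 1
  row 25 [11001]: (1 OR 1) -> 1
  row 26 [11010]: (1 OR 0) -> 1
  row 27 [11011]: (1 OR 1) -> 1
  row 28 [11100]: (1 OR 0) -> 1
  row 29 [11101]: (1 OR 1) -> 1
  row 30 [11110]: (1 OR 0) -> 1
  row 31 [11111]: (1 OR 1) -> 1
Full result column, 4 rows per line (a,b,c fixed per line; d,e runs 00..11 left to right):
  rows 0-3 [a,b,c=000]: 0101  = hex 5
  rows 4-7 [a,b,c=001]: 0101  = hex 5
  rows 8-11 [a,b,c=010]: 0101  = hex 5
  rows 12-15 [a,b,c=011]: 0101  = hex 5
  rows 16-19 [a,b,c=100]: 1111  = hex F
  rows 20-23 [a,b,c=101]: 1111  = hex F
  rows 24-27 [a,b,c=110]: 1111  = hex F
  rows 28-31 [a,b,c=111]: 1111  = hex F
Output column (row 0 .. row 31) = 01010101010101011111111111111111
Output column grouped in 4s = 0101 0101 0101 0101 1111 1111 1111 1111 = 0x5555FFFF
Convert to decimal digit by digit (value = value*16 + digit):
  5 -> 5
  5*16 + 5 = 85
  85*16 + 5 = 1365
  1365*16 + 5 = 21845
  21845*16 + 15 (F) = 349535
  349535*16 + 15 (F) = 5592575
  5592575*16 + 15 (F) = 89481215
  89481215*16 + 15 (F) = 1431699455
Decimal = 1431699455

1431699455


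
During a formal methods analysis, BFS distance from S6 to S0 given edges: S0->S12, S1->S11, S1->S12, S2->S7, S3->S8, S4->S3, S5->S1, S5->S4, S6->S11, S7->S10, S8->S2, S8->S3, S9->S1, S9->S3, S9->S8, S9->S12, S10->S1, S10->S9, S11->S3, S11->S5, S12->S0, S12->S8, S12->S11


BFS layer-by-layer from S6:
  dist 0: {S6}
  dist 1: {S11}
  dist 2: {S3, S5}
  dist 3: {S1, S4, S8}
  dist 4: {S2, S12}
  dist 5: {S0, S7}
  -> S0 reached at distance 5
Shortest path length = 5

5


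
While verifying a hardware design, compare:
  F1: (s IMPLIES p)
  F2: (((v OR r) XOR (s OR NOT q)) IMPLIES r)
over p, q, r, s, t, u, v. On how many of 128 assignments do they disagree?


F1 = (s IMPLIES p)
F2 = (((v OR r) XOR (s OR NOT q)) IMPLIES r)
Evaluate both on each of 128 rows (bits = p,q,r,s,t,u,v):
  row 0 [0000000]: F1=1 F2=0 (differ) -> 1
  row 1 [0000001]: F1=1 F2=1 -> 0
  row 2 [0000010]: F1=1 F2=0 (differ) -> 1
  row 3 [0000011]: F1=1 F2=1 -> 0
  row 4 [0000100]: F1=1 F2=0 (differ) -> 1
  (every remaining row is evaluated the same way; all 128 results are listed next)
Full result column, 8 rows per line (p,q,r,s fixed per line; t,u,v runs 000..111 left to right):
  rows 0-7 [p,q,r,s=0000]: 10101010  (ones: 4)
  rows 8-15 [p,q,r,s=0001]: 01010101  (ones: 4)
  rows 16-23 [p,q,r,s=0010]: 00000000  (ones: 0)
  rows 24-31 [p,q,r,s=0011]: 11111111  (ones: 8)
  rows 32-39 [p,q,r,s=0100]: 01010101  (ones: 4)
  rows 40-47 [p,q,r,s=0101]: 01010101  (ones: 4)
  rows 48-55 [p,q,r,s=0110]: 00000000  (ones: 0)
  rows 56-63 [p,q,r,s=0111]: 11111111  (ones: 8)
  rows 64-71 [p,q,r,s=1000]: 10101010  (ones: 4)
  rows 72-79 [p,q,r,s=1001]: 10101010  (ones: 4)
  rows 80-87 [p,q,r,s=1010]: 00000000  (ones: 0)
  rows 88-95 [p,q,r,s=1011]: 00000000  (ones: 0)
  rows 96-103 [p,q,r,s=1100]: 01010101  (ones: 4)
  rows 104-111 [p,q,r,s=1101]: 10101010  (ones: 4)
  rows 112-119 [p,q,r,s=1110]: 00000000  (ones: 0)
  rows 120-127 [p,q,r,s=1111]: 00000000  (ones: 0)
Disagreements = 4+4+0+8+4+4+0+8+4+4+0+0+4+4+0+0 = 48

48


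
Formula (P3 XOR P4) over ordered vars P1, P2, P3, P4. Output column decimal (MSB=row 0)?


Formula: (P3 XOR P4) over P1, P2, P3, P4 (16 rows)
Evaluate each row (bits = P1,P2,P3,P4, MSB first):
  row 0 [0000]: (0 XOR 0) -> 0
  row 1 [0001]: (0 XOR 1) -> 1
  row 2 [0010]: (1 XOR 0) -> 1
  row 3 [0011]: (1 XOR 1) -> 0
  row 4 [0100]: (0 XOR 0) -> 0
  row 5 [0101]: (0 XOR 1) -> 1
  row 6 [0110]: (1 XOR 0) -> 1
  row 7 [0111]: (1 XOR 1) -> 0
  row 8 [1000]: (0 XOR 0) -> 0
  row 9 [1001]: (0 XOR 1) -> 1
  row 10 [1010]: (1 XOR 0) -> 1
  row 11 [1011]: (1 XOR 1) -> 0
  row 12 [1100]: (0 XOR 0) -> 0
  row 13 [1101]: (0 XOR 1) -> 1
  row 14 [1110]: (1 XOR 0) -> 1
  row 15 [1111]: (1 XOR 1) -> 0
Full result column, 4 rows per line (P1,P2 fixed per line; P3,P4 runs 00..11 left to right):
  rows 0-3 [P1,P2=00]: 0110  = hex 6
  rows 4-7 [P1,P2=01]: 0110  = hex 6
  rows 8-11 [P1,P2=10]: 0110  = hex 6
  rows 12-15 [P1,P2=11]: 0110  = hex 6
Output column (row 0 .. row 15) = 0110011001100110
Output column grouped in 4s = 0110 0110 0110 0110 = 0x6666
Convert to decimal digit by digit (value = value*16 + digit):
  6 -> 6
  6*16 + 6 = 102
  102*16 + 6 = 1638
  1638*16 + 6 = 26214
Decimal = 26214

26214


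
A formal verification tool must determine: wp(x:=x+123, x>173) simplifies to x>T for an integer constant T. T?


Formula: wp(x:=E, P) = P[E/x] (substitute E for x in postcondition)
Step 1: Postcondition: x>173
Step 2: Substitute x+123 for x: x+123>173
Step 3: Solve for x: x > 173-123 = 50

50


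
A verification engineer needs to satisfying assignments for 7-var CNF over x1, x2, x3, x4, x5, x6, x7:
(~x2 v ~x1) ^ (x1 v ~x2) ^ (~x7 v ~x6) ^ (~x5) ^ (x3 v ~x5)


CNF with 5 clauses over 7 vars (128 assignments).
An assignment satisfies CNF iff every clause has >=1 true literal.
Check each row (bits = x1,x2,x3,x4,x5,x6,x7; clause T/F shown):
  row 0 [0000000]: clauses=TTTTT -> 1
  row 1 [0000001]: clauses=TTTTT -> 1
  row 2 [0000010]: clauses=TTTTT -> 1
  row 3 [0000011]: clauses=TTFTT -> 0
  row 4 [0000100]: clauses=TTTFF -> 0
  (every remaining row is evaluated the same way; all 128 results are listed next)
Full result column, 8 rows per line (x1,x2,x3,x4 fixed per line; x5,x6,x7 runs 000..111 left to right):
  rows 0-7 [x1,x2,x3,x4=0000]: 11100000  (ones: 3)
  rows 8-15 [x1,x2,x3,x4=0001]: 11100000  (ones: 3)
  rows 16-23 [x1,x2,x3,x4=0010]: 11100000  (ones: 3)
  rows 24-31 [x1,x2,x3,x4=0011]: 11100000  (ones: 3)
  rows 32-39 [x1,x2,x3,x4=0100]: 00000000  (ones: 0)
  rows 40-47 [x1,x2,x3,x4=0101]: 00000000  (ones: 0)
  rows 48-55 [x1,x2,x3,x4=0110]: 00000000  (ones: 0)
  rows 56-63 [x1,x2,x3,x4=0111]: 00000000  (ones: 0)
  rows 64-71 [x1,x2,x3,x4=1000]: 11100000  (ones: 3)
  rows 72-79 [x1,x2,x3,x4=1001]: 11100000  (ones: 3)
  rows 80-87 [x1,x2,x3,x4=1010]: 11100000  (ones: 3)
  rows 88-95 [x1,x2,x3,x4=1011]: 11100000  (ones: 3)
  rows 96-103 [x1,x2,x3,x4=1100]: 00000000  (ones: 0)
  rows 104-111 [x1,x2,x3,x4=1101]: 00000000  (ones: 0)
  rows 112-119 [x1,x2,x3,x4=1110]: 00000000  (ones: 0)
  rows 120-127 [x1,x2,x3,x4=1111]: 00000000  (ones: 0)
Satisfying assignments = 3+3+3+3+0+0+0+0+3+3+3+3+0+0+0+0 = 24

24


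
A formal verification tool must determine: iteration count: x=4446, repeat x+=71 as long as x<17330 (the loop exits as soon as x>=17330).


Step 1: x goes from 4446 toward 17330 by 71; the body runs while x<17330, so iterations = ceil((bound-start)/step)
Step 2: Distance=12884
Step 3: ceil(12884/71)=182

182


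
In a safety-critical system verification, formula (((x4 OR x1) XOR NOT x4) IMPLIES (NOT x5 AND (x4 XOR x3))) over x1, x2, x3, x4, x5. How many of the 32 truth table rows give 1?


Formula: (((x4 OR x1) XOR NOT x4) IMPLIES (NOT x5 AND (x4 XOR x3))) over 5 vars (32 rows)
Evaluate each row (x1, x2, x3, x4, x5 as bits, MSB first):
  row 0 [00000]: (((0 OR 0) XOR NOT 0) IMPLIES (NOT 0 AND (0 XOR 0))) -> 0
  row 1 [00001]: (((0 OR 0) XOR NOT 0) IMPLIES (NOT 1 AND (0 XOR 0))) -> 0
  row 2 [00010]: (((1 OR 0) XOR NOT 1) IMPLIES (NOT 0 AND (1 XOR 0))) -> 1
  row 3 [00011]: (((1 OR 0) XOR NOT 1) IMPLIES (NOT 1 AND (1 XOR 0))) -> 0
  row 4 [00100]: (((0 OR 0) XOR NOT 0) IMPLIES (NOT 0 AND (0 XOR 1))) -> 1
  row 5 [00101]: (((0 OR 0) XOR NOT 0) IMPLIES (NOT 1 AND (0 XOR 1))) -> 0
  row 6 [00110]: (((1 OR 0) XOR NOT 1) IMPLIES (NOT 0 AND (1 XOR 1))) -> 0
  row 7 [00111]: (((1 OR 0) XOR NOT 1) IMPLIES (NOT 1 AND (1 XOR 1))) -> 0
  row 8 [01000]: (((0 OR 0) XOR NOT 0) IMPLIES (NOT 0 AND (0 XOR 0))) -> 0
  row 9 [01001]: (((0 OR 0) XOR NOT 0) IMPLIES (NOT 1 AND (0 XOR 0))) -> 0
  row 10 [01010]: (((1 OR 0) XOR NOT 1) IMPLIES (NOT 0 AND (1 XOR 0))) -> 1
  row 11 [01011]: (((1 OR 0) XOR NOT 1) IMPLIES (NOT 1 AND (1 XOR 0))) -> 0
  row 12 [01100]: (((0 OR 0) XOR NOT 0) IMPLIES (NOT 0 AND (0 XOR 1))) -> 1
  row 13 [01101]: (((0 OR 0) XOR NOT 0) IMPLIES (NOT 1 AND (0 XOR 1))) -> 0
  row 14 [01110]: (((1 OR 0) XOR NOT 1) IMPLIES (NOT 0 AND (1 XOR 1))) -> 0
  row 15 [01111]: (((1 OR 0) XOR NOT 1) IMPLIES (NOT 1 AND (1 XOR 1))) -> 0
  row 16 [10000]: (((0 OR 1) XOR NOT 0) IMPLIES (NOT 0 AND (0 XOR 0))) -> 1
  row 17 [10001]: (((0 OR 1) XOR NOT 0) IMPLIES (NOT 1 AND (0 XOR 0))) -> 1
  row 18 [10010]: (((1 OR 1) XOR NOT 1) IMPLIES (NOT 0 AND (1 XOR 0))) -> 1
  row 19 [10011]: (((1 OR 1) XOR NOT 1) IMPLIES (NOT 1 AND (1 XOR 0))) -> 0
  row 20 [10100]: (((0 OR 1) XOR NOT 0) IMPLIES (NOT 0 AND (0 XOR 1))) -> 1
  row 21 [10101]: (((0 OR 1) XOR NOT 0) IMPLIES (NOT 1 AND (0 XOR 1))) -> 1
  row 22 [10110]: (((1 OR 1) XOR NOT 1) IMPLIES (NOT 0 AND (1 XOR 1))) -> 0
  row 23 [10111]: (((1 OR 1) XOR NOT 1) IMPLIES (NOT 1 AND (1 XOR 1))) -> 0
  row 24 [11000]: (((0 OR 1) XOR NOT 0) IMPLIES (NOT 0 AND (0 XOR 0))) -> 1
  row 25 [11001]: (((0 OR 1) XOR NOT 0) IMPLIES (NOT 1 AND (0 XOR 0))) -> 1
  row 26 [11010]: (((1 OR 1) XOR NOT 1) IMPLIES (NOT 0 AND (1 XOR 0))) -> 1
  row 27 [11011]: (((1 OR 1) XOR NOT 1) IMPLIES (NOT 1 AND (1 XOR 0))) -> 0
  row 28 [11100]: (((0 OR 1) XOR NOT 0) IMPLIES (NOT 0 AND (0 XOR 1))) -> 1
  row 29 [11101]: (((0 OR 1) XOR NOT 0) IMPLIES (NOT 1 AND (0 XOR 1))) -> 1
  row 30 [11110]: (((1 OR 1) XOR NOT 1) IMPLIES (NOT 0 AND (1 XOR 1))) -> 0
  row 31 [11111]: (((1 OR 1) XOR NOT 1) IMPLIES (NOT 1 AND (1 XOR 1))) -> 0
Full result column, 8 rows per line (x1,x2 fixed per line; x3,x4,x5 runs 000..111 left to right):
  rows 0-7 [x1,x2=00]: 00101000  (ones: 2)
  rows 8-15 [x1,x2=01]: 00101000  (ones: 2)
  rows 16-23 [x1,x2=10]: 11101100  (ones: 5)
  rows 24-31 [x1,x2=11]: 11101100  (ones: 5)
Count of 1-rows = 2+2+5+5 = 14

14


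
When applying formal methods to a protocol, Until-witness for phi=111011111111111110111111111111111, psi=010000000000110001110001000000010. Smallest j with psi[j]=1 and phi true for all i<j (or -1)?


(phi U psi) at 0: need smallest j with psi[j]=1 and phi[i]=1 for all i in [0,j).
Scan from step 0:
  step 0: phi=1, psi=0 -> continue
  step 1: psi=1 and phi held for [0,1) -> witness found
Witness step = 1

1


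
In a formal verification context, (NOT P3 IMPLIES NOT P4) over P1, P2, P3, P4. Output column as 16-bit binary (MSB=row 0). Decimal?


Formula: (NOT P3 IMPLIES NOT P4) over P1, P2, P3, P4 (16 rows)
Evaluate each row (bits = P1,P2,P3,P4, MSB first):
  row 0 [0000]: (NOT 0 IMPLIES NOT 0) -> 1
  row 1 [0001]: (NOT 0 IMPLIES NOT 1) -> 0
  row 2 [0010]: (NOT 1 IMPLIES NOT 0) -> 1
  row 3 [0011]: (NOT 1 IMPLIES NOT 1) -> 1
  row 4 [0100]: (NOT 0 IMPLIES NOT 0) -> 1
  row 5 [0101]: (NOT 0 IMPLIES NOT 1) -> 0
  row 6 [0110]: (NOT 1 IMPLIES NOT 0) -> 1
  row 7 [0111]: (NOT 1 IMPLIES NOT 1) -> 1
  row 8 [1000]: (NOT 0 IMPLIES NOT 0) -> 1
  row 9 [1001]: (NOT 0 IMPLIES NOT 1) -> 0
  row 10 [1010]: (NOT 1 IMPLIES NOT 0) -> 1
  row 11 [1011]: (NOT 1 IMPLIES NOT 1) -> 1
  row 12 [1100]: (NOT 0 IMPLIES NOT 0) -> 1
  row 13 [1101]: (NOT 0 IMPLIES NOT 1) -> 0
  row 14 [1110]: (NOT 1 IMPLIES NOT 0) -> 1
  row 15 [1111]: (NOT 1 IMPLIES NOT 1) -> 1
Full result column, 4 rows per line (P1,P2 fixed per line; P3,P4 runs 00..11 left to right):
  rows 0-3 [P1,P2=00]: 1011  = hex B
  rows 4-7 [P1,P2=01]: 1011  = hex B
  rows 8-11 [P1,P2=10]: 1011  = hex B
  rows 12-15 [P1,P2=11]: 1011  = hex B
Output column (row 0 .. row 15) = 1011101110111011
Output column grouped in 4s = 1011 1011 1011 1011 = 0xBBBB
Convert to decimal digit by digit (value = value*16 + digit):
  B -> 11
  11*16 + 11 (B) = 187
  187*16 + 11 (B) = 3003
  3003*16 + 11 (B) = 48059
Decimal = 48059

48059


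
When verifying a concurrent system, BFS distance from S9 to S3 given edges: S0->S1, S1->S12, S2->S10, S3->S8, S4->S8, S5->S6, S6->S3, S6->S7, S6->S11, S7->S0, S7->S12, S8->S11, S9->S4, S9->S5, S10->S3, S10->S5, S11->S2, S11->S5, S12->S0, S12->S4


BFS layer-by-layer from S9:
  dist 0: {S9}
  dist 1: {S4, S5}
  dist 2: {S6, S8}
  dist 3: {S3, S7, S11}
  -> S3 reached at distance 3
Shortest path length = 3

3


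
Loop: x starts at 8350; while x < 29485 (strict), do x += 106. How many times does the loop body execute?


Step 1: x goes from 8350 toward 29485 by 106; the body runs while x<29485, so iterations = ceil((bound-start)/step)
Step 2: Distance=21135
Step 3: ceil(21135/106)=200

200


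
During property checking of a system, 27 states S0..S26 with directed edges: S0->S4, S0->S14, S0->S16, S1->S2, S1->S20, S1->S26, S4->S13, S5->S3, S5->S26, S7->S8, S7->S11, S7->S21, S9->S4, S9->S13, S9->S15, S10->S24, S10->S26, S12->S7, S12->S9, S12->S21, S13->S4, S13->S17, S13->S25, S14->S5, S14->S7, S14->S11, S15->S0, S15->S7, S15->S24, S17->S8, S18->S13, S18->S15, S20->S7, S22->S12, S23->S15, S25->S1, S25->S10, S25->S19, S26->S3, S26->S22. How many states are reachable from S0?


BFS from S0:
  layer 0: {S0}
  layer 1: {S4, S14, S16}
  layer 2: {S5, S7, S11, S13}
  layer 3: {S3, S8, S17, S21, S25, S26}
  layer 4: {S1, S10, S19, S22}
  layer 5: {S2, S12, S20, S24}
  layer 6: {S9}
  layer 7: {S15}
Reachable set: {S0, S1, S2, S3, S4, S5, S7, S8, S9, S10, S11, S12, S13, S14, S15, S16, S17, S19, S20, S21, S22, S24, S25, S26}
Count = 24

24


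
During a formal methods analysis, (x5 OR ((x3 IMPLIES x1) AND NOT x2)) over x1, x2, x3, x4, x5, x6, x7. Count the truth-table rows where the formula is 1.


Formula: (x5 OR ((x3 IMPLIES x1) AND NOT x2)) over 7 vars (128 rows)
Evaluate each row (x1, x2, x3, x4, x5, x6, x7 as bits, MSB first):
  row 0 [0000000]: (0 OR ((0 IMPLIES 0) AND NOT 0)) -> 1
  row 1 [0000001]: (0 OR ((0 IMPLIES 0) AND NOT 0)) -> 1
  row 2 [0000010]: (0 OR ((0 IMPLIES 0) AND NOT 0)) -> 1
  row 3 [0000011]: (0 OR ((0 IMPLIES 0) AND NOT 0)) -> 1
  row 4 [0000100]: (1 OR ((0 IMPLIES 0) AND NOT 0)) -> 1
  (every remaining row is evaluated the same way; all 128 results are listed next)
Full result column, 8 rows per line (x1,x2,x3,x4 fixed per line; x5,x6,x7 runs 000..111 left to right):
  rows 0-7 [x1,x2,x3,x4=0000]: 11111111  (ones: 8)
  rows 8-15 [x1,x2,x3,x4=0001]: 11111111  (ones: 8)
  rows 16-23 [x1,x2,x3,x4=0010]: 00001111  (ones: 4)
  rows 24-31 [x1,x2,x3,x4=0011]: 00001111  (ones: 4)
  rows 32-39 [x1,x2,x3,x4=0100]: 00001111  (ones: 4)
  rows 40-47 [x1,x2,x3,x4=0101]: 00001111  (ones: 4)
  rows 48-55 [x1,x2,x3,x4=0110]: 00001111  (ones: 4)
  rows 56-63 [x1,x2,x3,x4=0111]: 00001111  (ones: 4)
  rows 64-71 [x1,x2,x3,x4=1000]: 11111111  (ones: 8)
  rows 72-79 [x1,x2,x3,x4=1001]: 11111111  (ones: 8)
  rows 80-87 [x1,x2,x3,x4=1010]: 11111111  (ones: 8)
  rows 88-95 [x1,x2,x3,x4=1011]: 11111111  (ones: 8)
  rows 96-103 [x1,x2,x3,x4=1100]: 00001111  (ones: 4)
  rows 104-111 [x1,x2,x3,x4=1101]: 00001111  (ones: 4)
  rows 112-119 [x1,x2,x3,x4=1110]: 00001111  (ones: 4)
  rows 120-127 [x1,x2,x3,x4=1111]: 00001111  (ones: 4)
Count of 1-rows = 8+8+4+4+4+4+4+4+8+8+8+8+4+4+4+4 = 88

88
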